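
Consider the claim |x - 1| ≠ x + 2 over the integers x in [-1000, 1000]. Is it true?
Track d = LHS − RHS over the integers in [-1000, 1000]. Equality would need d = 0, but d changes sign only between consecutive integers, jumping over 0:
x = -1: LHS = |(-1) - 1| = |-2| = 2, RHS = (-1) + 2 = 1; 2 ≠ 1 — holds  (d = 1)
x = 0: LHS = |0 - 1| = |-1| = 1, RHS = 0 + 2 = 2; 1 ≠ 2 — holds  (d = -1)
Away from these crossings d keeps a constant sign, and checking every integer in [-1000, 1000] confirms d ≠ 0 throughout. Hence the two sides are never equal, so the relation holds for every integer in [-1000, 1000].

No counterexample exists.

Answer: True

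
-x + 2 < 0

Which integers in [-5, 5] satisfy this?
Holds for: {3, 4, 5}
Fails for: {-5, -4, -3, -2, -1, 0, 1, 2}

Answer: {3, 4, 5}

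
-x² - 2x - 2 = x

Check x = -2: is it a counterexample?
Substitute x = -2 into the relation:
x = -2: LHS = -(-2)² - 2·(-2) - 2 = -2; -2 = -2 — holds

The claim holds here, so x = -2 is not a counterexample. (A counterexample exists elsewhere, e.g. x = 0.)

Answer: No, x = -2 is not a counterexample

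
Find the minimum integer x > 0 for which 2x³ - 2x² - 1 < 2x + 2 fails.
Testing positive integers:
x = 1: LHS = 2·1³ - 2·1² - 1 = -1, RHS = 2·1 + 2 = 4; -1 < 4 — holds
x = 2: LHS = 2·2³ - 2·2² - 1 = 7, RHS = 2·2 + 2 = 6; 7 < 6 — FAILS  ← smallest positive counterexample

Answer: x = 2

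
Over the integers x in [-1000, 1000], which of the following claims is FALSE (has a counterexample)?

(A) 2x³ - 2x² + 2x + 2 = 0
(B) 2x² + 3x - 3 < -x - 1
(A) x = 0: LHS = 2·0³ - 2·0² + 2·0 + 2 = 2; 2 = 0 — FAILS
(B) x = 1: LHS = 2·1² + 3·1 - 3 = 2, RHS = -1 - 1 = -2; 2 < -2 — FAILS

Answer: Both A and B are false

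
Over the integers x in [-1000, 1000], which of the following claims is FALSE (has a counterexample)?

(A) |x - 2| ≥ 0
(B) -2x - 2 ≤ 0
(A) An absolute value is never negative, so the left side is ≥ 0 for every x, while the right side is 0. Tightest case in [-1000, 1000] is x = 2:
x = 2: LHS = |2 - 2| = |0| = 0; 0 ≥ 0 — holds
Hence LHS − RHS is never negative, i.e. LHS ≥ RHS throughout, so the relation holds for every integer in [-1000, 1000].

(B) x = -2: LHS = -2·(-2) - 2 = 2; 2 ≤ 0 — FAILS

Only (B) has a counterexample.

Answer: B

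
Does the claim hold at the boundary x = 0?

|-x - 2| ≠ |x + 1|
x = 0: LHS = |-0 - 2| = |-2| = 2, RHS = |0 + 1| = |1| = 1; 2 ≠ 1 — holds

The relation is satisfied at x = 0.

Answer: Yes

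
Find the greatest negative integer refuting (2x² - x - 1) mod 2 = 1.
Testing negative integers from -1 downward:
x = -1: LHS = (2·(-1)² - (-1) - 1) mod 2 = 2 mod 2 = 0; 0 = 1 — FAILS  ← closest negative counterexample to 0

Answer: x = -1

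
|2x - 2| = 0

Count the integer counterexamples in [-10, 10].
Counterexamples in [-10, 10]: {-10, -9, -8, -7, -6, -5, -4, -3, -2, -1, 0, 2, 3, 4, 5, 6, 7, 8, 9, 10}.

Counting them gives 20 values.

Answer: 20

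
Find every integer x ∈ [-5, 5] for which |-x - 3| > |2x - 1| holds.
Holds for: {0, 1, 2, 3}
Fails for: {-5, -4, -3, -2, -1, 4, 5}

Answer: {0, 1, 2, 3}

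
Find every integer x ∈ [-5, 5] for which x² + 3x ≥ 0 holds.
Holds for: {-5, -4, -3, 0, 1, 2, 3, 4, 5}
Fails for: {-2, -1}

Answer: {-5, -4, -3, 0, 1, 2, 3, 4, 5}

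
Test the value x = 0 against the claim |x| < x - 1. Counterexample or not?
Substitute x = 0 into the relation:
x = 0: LHS = |0| = 0, RHS = 0 - 1 = -1; 0 < -1 — FAILS

Since the claim fails at x = 0, this value is a counterexample.

Answer: Yes, x = 0 is a counterexample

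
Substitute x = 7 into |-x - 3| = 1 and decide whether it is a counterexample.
Substitute x = 7 into the relation:
x = 7: LHS = |-7 - 3| = |-10| = 10; 10 = 1 — FAILS

Since the claim fails at x = 7, this value is a counterexample.

Answer: Yes, x = 7 is a counterexample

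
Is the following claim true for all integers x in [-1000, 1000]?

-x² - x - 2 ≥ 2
The claim fails at x = 0:
x = 0: LHS = -0² - 0 - 2 = -2; -2 ≥ 2 — FAILS

Because a single integer refutes it, the statement is false.

Answer: False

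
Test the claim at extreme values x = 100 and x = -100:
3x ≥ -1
x = 100: LHS = 3·100 = 300; 300 ≥ -1 — holds
x = -100: LHS = 3·(-100) = -300; -300 ≥ -1 — FAILS

Answer: Partially: holds for x = 100, fails for x = -100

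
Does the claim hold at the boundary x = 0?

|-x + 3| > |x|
x = 0: LHS = |-0 + 3| = |3| = 3, RHS = |0| = 0; 3 > 0 — holds

The relation is satisfied at x = 0.

Answer: Yes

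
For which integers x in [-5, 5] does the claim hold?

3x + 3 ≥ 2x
Holds for: {-3, -2, -1, 0, 1, 2, 3, 4, 5}
Fails for: {-5, -4}

Answer: {-3, -2, -1, 0, 1, 2, 3, 4, 5}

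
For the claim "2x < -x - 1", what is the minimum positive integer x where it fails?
Testing positive integers:
x = 1: LHS = 2·1 = 2, RHS = -1 - 1 = -2; 2 < -2 — FAILS  ← smallest positive counterexample

Answer: x = 1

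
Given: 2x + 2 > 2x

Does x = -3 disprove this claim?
Substitute x = -3 into the relation:
x = -3: LHS = 2·(-3) + 2 = -4, RHS = 2·(-3) = -6; -4 > -6 — holds

The relation holds at x = -3, so it is not a counterexample.

Answer: No, x = -3 is not a counterexample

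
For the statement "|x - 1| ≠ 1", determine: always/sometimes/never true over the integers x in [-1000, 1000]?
Holds at x = 1: LHS = |1 - 1| = |0| = 0; 0 ≠ 1 — holds
Fails at x = 0: LHS = |0 - 1| = |-1| = 1; 1 ≠ 1 — FAILS
It is satisfied by some integers in the range but not all.

Answer: Sometimes true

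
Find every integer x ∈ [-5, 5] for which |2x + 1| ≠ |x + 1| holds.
Holds for: {-5, -4, -3, -2, -1, 1, 2, 3, 4, 5}
Fails for: {0}

Answer: {-5, -4, -3, -2, -1, 1, 2, 3, 4, 5}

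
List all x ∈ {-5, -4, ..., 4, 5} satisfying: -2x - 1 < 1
Holds for: {0, 1, 2, 3, 4, 5}
Fails for: {-5, -4, -3, -2, -1}

Answer: {0, 1, 2, 3, 4, 5}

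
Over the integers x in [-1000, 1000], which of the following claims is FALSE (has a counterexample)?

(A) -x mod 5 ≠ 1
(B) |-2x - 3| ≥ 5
(A) x = -1: LHS = (-(-1)) mod 5 = 1 mod 5 = 1; 1 ≠ 1 — FAILS
(B) x = 0: LHS = |-2·0 - 3| = |-3| = 3; 3 ≥ 5 — FAILS

Answer: Both A and B are false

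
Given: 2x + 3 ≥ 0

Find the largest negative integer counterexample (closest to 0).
Testing negative integers from -1 downward:
x = -1: LHS = 2·(-1) + 3 = 1; 1 ≥ 0 — holds
x = -2: LHS = 2·(-2) + 3 = -1; -1 ≥ 0 — FAILS  ← closest negative counterexample to 0

Answer: x = -2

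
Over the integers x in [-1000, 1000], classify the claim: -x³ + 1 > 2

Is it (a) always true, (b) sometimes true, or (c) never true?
Holds at x = -2: LHS = -(-2)³ + 1 = 9; 9 > 2 — holds
Fails at x = 0: LHS = -0³ + 1 = 1; 1 > 2 — FAILS
It is satisfied by some integers in the range but not all.

Answer: Sometimes true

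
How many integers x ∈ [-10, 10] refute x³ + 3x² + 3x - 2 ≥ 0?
Counterexamples in [-10, 10]: {-10, -9, -8, -7, -6, -5, -4, -3, -2, -1, 0}.

Counting them gives 11 values.

Answer: 11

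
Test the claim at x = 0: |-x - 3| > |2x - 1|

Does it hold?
x = 0: LHS = |-0 - 3| = |-3| = 3, RHS = |2·0 - 1| = |-1| = 1; 3 > 1 — holds

The relation is satisfied at x = 0.

Answer: Yes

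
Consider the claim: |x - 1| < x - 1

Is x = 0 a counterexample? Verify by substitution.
Substitute x = 0 into the relation:
x = 0: LHS = |0 - 1| = |-1| = 1, RHS = 0 - 1 = -1; 1 < -1 — FAILS

Since the claim fails at x = 0, this value is a counterexample.

Answer: Yes, x = 0 is a counterexample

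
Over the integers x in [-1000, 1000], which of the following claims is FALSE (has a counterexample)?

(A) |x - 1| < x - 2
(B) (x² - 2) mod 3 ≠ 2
(A) x = 0: LHS = |0 - 1| = |-1| = 1, RHS = 0 - 2 = -2; 1 < -2 — FAILS
(B) x = 1: LHS = (1² - 2) mod 3 = (-1) mod 3 = 2; 2 ≠ 2 — FAILS

Answer: Both A and B are false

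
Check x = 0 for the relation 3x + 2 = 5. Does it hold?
x = 0: LHS = 3·0 + 2 = 2; 2 = 5 — FAILS

The relation fails at x = 0, so x = 0 is a counterexample.

Answer: No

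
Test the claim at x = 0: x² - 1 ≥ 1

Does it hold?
x = 0: LHS = 0² - 1 = -1; -1 ≥ 1 — FAILS

The relation fails at x = 0, so x = 0 is a counterexample.

Answer: No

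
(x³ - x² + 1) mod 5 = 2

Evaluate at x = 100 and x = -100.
x = 100: LHS = (100³ - 100² + 1) mod 5 = 990001 mod 5 = 1; 1 = 2 — FAILS
x = -100: LHS = ((-100)³ - (-100)² + 1) mod 5 = (-1009999) mod 5 = 1; 1 = 2 — FAILS

Answer: No, fails for both x = 100 and x = -100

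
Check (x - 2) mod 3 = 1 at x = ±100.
x = 100: LHS = (100 - 2) mod 3 = 98 mod 3 = 2; 2 = 1 — FAILS
x = -100: LHS = ((-100) - 2) mod 3 = (-102) mod 3 = 0; 0 = 1 — FAILS

Answer: No, fails for both x = 100 and x = -100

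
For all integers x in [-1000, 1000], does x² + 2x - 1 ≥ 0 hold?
The claim fails at x = 0:
x = 0: LHS = 0² + 2·0 - 1 = -1; -1 ≥ 0 — FAILS

Because a single integer refutes it, the statement is false.

Answer: False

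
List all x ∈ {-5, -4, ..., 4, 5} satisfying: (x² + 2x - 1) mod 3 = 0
For a polynomial with integer coefficients, its value mod 3 depends only on x mod 3, so it suffices to check one representative of each residue class, x = 0, 1, 2:
x = 0: LHS = (0² + 2·0 - 1) mod 3 = (-1) mod 3 = 2; 2 = 0 — FAILS
x = 1: LHS = (1² + 2·1 - 1) mod 3 = 2 mod 3 = 2; 2 = 0 — FAILS
x = 2: LHS = (2² + 2·2 - 1) mod 3 = 7 mod 3 = 1; 1 = 0 — FAILS
The relation fails in every residue class, so the claimed relation (=) fails for every integer in [-5, 5].

Answer: None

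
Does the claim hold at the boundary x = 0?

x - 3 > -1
x = 0: LHS = 0 - 3 = -3; -3 > -1 — FAILS

The relation fails at x = 0, so x = 0 is a counterexample.

Answer: No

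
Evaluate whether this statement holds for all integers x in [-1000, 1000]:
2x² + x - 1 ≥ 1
The claim fails at x = 0:
x = 0: LHS = 2·0² + 0 - 1 = -1; -1 ≥ 1 — FAILS

Because a single integer refutes it, the statement is false.

Answer: False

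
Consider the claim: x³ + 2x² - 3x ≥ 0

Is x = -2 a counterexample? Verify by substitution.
Substitute x = -2 into the relation:
x = -2: LHS = (-2)³ + 2·(-2)² - 3·(-2) = 6; 6 ≥ 0 — holds

The claim holds here, so x = -2 is not a counterexample. (A counterexample exists elsewhere, e.g. x = -4.)

Answer: No, x = -2 is not a counterexample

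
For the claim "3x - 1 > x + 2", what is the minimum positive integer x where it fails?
Testing positive integers:
x = 1: LHS = 3·1 - 1 = 2, RHS = 1 + 2 = 3; 2 > 3 — FAILS  ← smallest positive counterexample

Answer: x = 1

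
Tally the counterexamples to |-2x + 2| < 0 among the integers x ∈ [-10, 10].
Counterexamples in [-10, 10]: {-10, -9, -8, -7, -6, -5, -4, -3, -2, -1, 0, 1, 2, 3, 4, 5, 6, 7, 8, 9, 10}.

Counting them gives 21 values.

Answer: 21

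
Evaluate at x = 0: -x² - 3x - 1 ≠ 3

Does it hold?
x = 0: LHS = -0² - 3·0 - 1 = -1; -1 ≠ 3 — holds

The relation is satisfied at x = 0.

Answer: Yes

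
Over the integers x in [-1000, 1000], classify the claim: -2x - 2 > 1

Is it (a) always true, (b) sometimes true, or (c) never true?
Holds at x = -2: LHS = -2·(-2) - 2 = 2; 2 > 1 — holds
Fails at x = 0: LHS = -2·0 - 2 = -2; -2 > 1 — FAILS
It is satisfied by some integers in the range but not all.

Answer: Sometimes true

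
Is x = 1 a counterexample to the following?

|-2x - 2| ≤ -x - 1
Substitute x = 1 into the relation:
x = 1: LHS = |-2·1 - 2| = |-4| = 4, RHS = -1 - 1 = -2; 4 ≤ -2 — FAILS

Since the claim fails at x = 1, this value is a counterexample.

Answer: Yes, x = 1 is a counterexample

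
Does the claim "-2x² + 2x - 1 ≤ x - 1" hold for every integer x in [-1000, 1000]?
Over all integers in [-1000, 1000], LHS − RHS is largest at x = 0, where it equals 0:
x = 0: LHS = -2·0² + 2·0 - 1 = -1, RHS = 0 - 1 = -1; -1 ≤ -1 — holds
At the ends of the range:
x = -1000: LHS = -2·(-1000)² + 2·(-1000) - 1 = -2002001, RHS = (-1000) - 1 = -1001; -2002001 ≤ -1001 — holds
x = 1000: LHS = -2·1000² + 2·1000 - 1 = -1998001, RHS = 1000 - 1 = 999; -1998001 ≤ 999 — holds
Hence LHS − RHS is never positive, i.e. LHS ≤ RHS throughout, so the relation holds for every integer in [-1000, 1000].

No counterexample exists.

Answer: True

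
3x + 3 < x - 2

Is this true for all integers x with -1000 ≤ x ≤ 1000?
The claim fails at x = 0:
x = 0: LHS = 3·0 + 3 = 3, RHS = 0 - 2 = -2; 3 < -2 — FAILS

Because a single integer refutes it, the statement is false.

Answer: False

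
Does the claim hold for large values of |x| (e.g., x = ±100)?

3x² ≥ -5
x = 100: LHS = 3·100² = 30000; 30000 ≥ -5 — holds
x = -100: LHS = 3·(-100)² = 30000; 30000 ≥ -5 — holds

Answer: Yes, holds for both x = 100 and x = -100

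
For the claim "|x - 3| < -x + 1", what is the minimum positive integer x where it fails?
Testing positive integers:
x = 1: LHS = |1 - 3| = |-2| = 2, RHS = -1 + 1 = 0; 2 < 0 — FAILS  ← smallest positive counterexample

Answer: x = 1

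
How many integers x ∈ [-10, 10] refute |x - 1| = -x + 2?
Counterexamples in [-10, 10]: {-10, -9, -8, -7, -6, -5, -4, -3, -2, -1, 0, 1, 2, 3, 4, 5, 6, 7, 8, 9, 10}.

Counting them gives 21 values.

Answer: 21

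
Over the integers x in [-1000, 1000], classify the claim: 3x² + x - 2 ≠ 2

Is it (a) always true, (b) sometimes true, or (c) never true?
Holds at x = 0: LHS = 3·0² + 0 - 2 = -2; -2 ≠ 2 — holds
Fails at x = 1: LHS = 3·1² + 1 - 2 = 2; 2 ≠ 2 — FAILS
It is satisfied by some integers in the range but not all.

Answer: Sometimes true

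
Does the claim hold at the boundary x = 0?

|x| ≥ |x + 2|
x = 0: LHS = |0| = 0, RHS = |0 + 2| = |2| = 2; 0 ≥ 2 — FAILS

The relation fails at x = 0, so x = 0 is a counterexample.

Answer: No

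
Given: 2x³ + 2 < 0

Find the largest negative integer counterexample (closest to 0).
Testing negative integers from -1 downward:
x = -1: LHS = 2·(-1)³ + 2 = 0; 0 < 0 — FAILS  ← closest negative counterexample to 0

Answer: x = -1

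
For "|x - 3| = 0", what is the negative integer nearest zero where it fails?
Testing negative integers from -1 downward:
x = -1: LHS = |(-1) - 3| = |-4| = 4; 4 = 0 — FAILS  ← closest negative counterexample to 0

Answer: x = -1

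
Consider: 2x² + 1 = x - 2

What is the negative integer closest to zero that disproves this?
Testing negative integers from -1 downward:
x = -1: LHS = 2·(-1)² + 1 = 3, RHS = (-1) - 2 = -3; 3 = -3 — FAILS  ← closest negative counterexample to 0

Answer: x = -1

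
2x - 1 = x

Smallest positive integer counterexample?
Testing positive integers:
x = 1: LHS = 2·1 - 1 = 1; 1 = 1 — holds
x = 2: LHS = 2·2 - 1 = 3; 3 = 2 — FAILS  ← smallest positive counterexample

Answer: x = 2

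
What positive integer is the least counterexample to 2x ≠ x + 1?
Testing positive integers:
x = 1: LHS = 2·1 = 2, RHS = 1 + 1 = 2; 2 ≠ 2 — FAILS  ← smallest positive counterexample

Answer: x = 1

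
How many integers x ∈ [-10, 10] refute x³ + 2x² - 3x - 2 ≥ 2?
Counterexamples in [-10, 10]: {-10, -9, -8, -7, -6, -5, -4, -3, 0, 1}.

Counting them gives 10 values.

Answer: 10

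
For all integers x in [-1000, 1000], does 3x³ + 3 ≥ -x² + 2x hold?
The claim fails at x = -2:
x = -2: LHS = 3·(-2)³ + 3 = -21, RHS = -(-2)² + 2·(-2) = -8; -21 ≥ -8 — FAILS

Because a single integer refutes it, the statement is false.

Answer: False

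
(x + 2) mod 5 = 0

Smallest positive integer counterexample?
Testing positive integers:
x = 1: LHS = (1 + 2) mod 5 = 3 mod 5 = 3; 3 = 0 — FAILS  ← smallest positive counterexample

Answer: x = 1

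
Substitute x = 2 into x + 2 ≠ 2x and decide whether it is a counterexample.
Substitute x = 2 into the relation:
x = 2: LHS = 2 + 2 = 4, RHS = 2·2 = 4; 4 ≠ 4 — FAILS

Since the claim fails at x = 2, this value is a counterexample.

Answer: Yes, x = 2 is a counterexample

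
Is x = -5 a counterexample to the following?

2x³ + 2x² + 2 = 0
Substitute x = -5 into the relation:
x = -5: LHS = 2·(-5)³ + 2·(-5)² + 2 = -198; -198 = 0 — FAILS

Since the claim fails at x = -5, this value is a counterexample.

Answer: Yes, x = -5 is a counterexample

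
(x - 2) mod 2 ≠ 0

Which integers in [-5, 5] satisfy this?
Holds for: {-5, -3, -1, 1, 3, 5}
Fails for: {-4, -2, 0, 2, 4}

Answer: {-5, -3, -1, 1, 3, 5}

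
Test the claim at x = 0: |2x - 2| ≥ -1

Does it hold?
x = 0: LHS = |2·0 - 2| = |-2| = 2; 2 ≥ -1 — holds

The relation is satisfied at x = 0.

Answer: Yes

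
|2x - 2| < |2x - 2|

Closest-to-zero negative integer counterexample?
Testing negative integers from -1 downward:
x = -1: LHS = |2·(-1) - 2| = |-4| = 4, RHS = |2·(-1) - 2| = |-4| = 4; 4 < 4 — FAILS  ← closest negative counterexample to 0

Answer: x = -1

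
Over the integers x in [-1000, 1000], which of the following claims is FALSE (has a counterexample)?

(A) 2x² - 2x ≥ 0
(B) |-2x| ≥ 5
(A) Over all integers in [-1000, 1000], LHS − RHS is smallest at x = 0, where it equals 0:
x = 0: LHS = 2·0² - 2·0 = 0; 0 ≥ 0 — holds
At the ends of the range:
x = -1000: LHS = 2·(-1000)² - 2·(-1000) = 2002000; 2002000 ≥ 0 — holds
x = 1000: LHS = 2·1000² - 2·1000 = 1998000; 1998000 ≥ 0 — holds
Hence LHS − RHS is never negative, i.e. LHS ≥ RHS throughout, so the relation holds for every integer in [-1000, 1000].

(B) x = 0: LHS = |-2·0| = |0| = 0; 0 ≥ 5 — FAILS

Only (B) has a counterexample.

Answer: B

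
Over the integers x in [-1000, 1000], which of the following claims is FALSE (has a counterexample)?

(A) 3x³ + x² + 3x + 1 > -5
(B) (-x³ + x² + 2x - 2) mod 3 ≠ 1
(A) x = -2: LHS = 3·(-2)³ + (-2)² + 3·(-2) + 1 = -25; -25 > -5 — FAILS
(B) x = 0: LHS = (-0³ + 0² + 2·0 - 2) mod 3 = (-2) mod 3 = 1; 1 ≠ 1 — FAILS

Answer: Both A and B are false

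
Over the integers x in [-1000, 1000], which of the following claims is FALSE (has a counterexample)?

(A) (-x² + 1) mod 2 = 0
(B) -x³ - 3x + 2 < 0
(A) x = 0: LHS = (-0² + 1) mod 2 = 1 mod 2 = 1; 1 = 0 — FAILS
(B) x = 0: LHS = -0³ - 3·0 + 2 = 2; 2 < 0 — FAILS

Answer: Both A and B are false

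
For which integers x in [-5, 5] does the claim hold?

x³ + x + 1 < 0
Holds for: {-5, -4, -3, -2, -1}
Fails for: {0, 1, 2, 3, 4, 5}

Answer: {-5, -4, -3, -2, -1}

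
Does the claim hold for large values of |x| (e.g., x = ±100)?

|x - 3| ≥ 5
x = 100: LHS = |100 - 3| = |97| = 97; 97 ≥ 5 — holds
x = -100: LHS = |(-100) - 3| = |-103| = 103; 103 ≥ 5 — holds

Answer: Yes, holds for both x = 100 and x = -100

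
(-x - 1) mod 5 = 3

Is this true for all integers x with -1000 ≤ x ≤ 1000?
The claim fails at x = 0:
x = 0: LHS = (-0 - 1) mod 5 = (-1) mod 5 = 4; 4 = 3 — FAILS

Because a single integer refutes it, the statement is false.

Answer: False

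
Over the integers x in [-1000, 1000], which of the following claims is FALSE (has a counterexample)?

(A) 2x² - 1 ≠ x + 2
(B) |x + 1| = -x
(A) x = -1: LHS = 2·(-1)² - 1 = 1, RHS = (-1) + 2 = 1; 1 ≠ 1 — FAILS
(B) x = 0: LHS = |0 + 1| = |1| = 1, RHS = -0 = 0; 1 = 0 — FAILS

Answer: Both A and B are false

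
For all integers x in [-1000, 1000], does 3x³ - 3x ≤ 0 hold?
The claim fails at x = 2:
x = 2: LHS = 3·2³ - 3·2 = 18; 18 ≤ 0 — FAILS

Because a single integer refutes it, the statement is false.

Answer: False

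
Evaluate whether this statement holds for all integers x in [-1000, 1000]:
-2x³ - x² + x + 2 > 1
The claim fails at x = 1:
x = 1: LHS = -2·1³ - 1² + 1 + 2 = 0; 0 > 1 — FAILS

Because a single integer refutes it, the statement is false.

Answer: False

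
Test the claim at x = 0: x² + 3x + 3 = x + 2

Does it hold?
x = 0: LHS = 0² + 3·0 + 3 = 3, RHS = 0 + 2 = 2; 3 = 2 — FAILS

The relation fails at x = 0, so x = 0 is a counterexample.

Answer: No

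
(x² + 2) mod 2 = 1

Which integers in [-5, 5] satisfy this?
Holds for: {-5, -3, -1, 1, 3, 5}
Fails for: {-4, -2, 0, 2, 4}

Answer: {-5, -3, -1, 1, 3, 5}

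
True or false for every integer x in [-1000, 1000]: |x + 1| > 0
The claim fails at x = -1:
x = -1: LHS = |(-1) + 1| = |0| = 0; 0 > 0 — FAILS

Because a single integer refutes it, the statement is false.

Answer: False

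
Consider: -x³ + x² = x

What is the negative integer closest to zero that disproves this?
Testing negative integers from -1 downward:
x = -1: LHS = -(-1)³ + (-1)² = 2; 2 = -1 — FAILS  ← closest negative counterexample to 0

Answer: x = -1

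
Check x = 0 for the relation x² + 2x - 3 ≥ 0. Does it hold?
x = 0: LHS = 0² + 2·0 - 3 = -3; -3 ≥ 0 — FAILS

The relation fails at x = 0, so x = 0 is a counterexample.

Answer: No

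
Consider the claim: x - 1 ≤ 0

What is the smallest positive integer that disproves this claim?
Testing positive integers:
x = 1: LHS = 1 - 1 = 0; 0 ≤ 0 — holds
x = 2: LHS = 2 - 1 = 1; 1 ≤ 0 — FAILS  ← smallest positive counterexample

Answer: x = 2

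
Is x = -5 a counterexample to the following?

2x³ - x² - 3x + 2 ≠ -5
Substitute x = -5 into the relation:
x = -5: LHS = 2·(-5)³ - (-5)² - 3·(-5) + 2 = -258; -258 ≠ -5 — holds

The relation holds at x = -5, so it is not a counterexample.

Answer: No, x = -5 is not a counterexample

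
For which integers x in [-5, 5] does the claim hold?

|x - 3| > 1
Holds for: {-5, -4, -3, -2, -1, 0, 1, 5}
Fails for: {2, 3, 4}

Answer: {-5, -4, -3, -2, -1, 0, 1, 5}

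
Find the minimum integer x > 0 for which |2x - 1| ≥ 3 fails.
Testing positive integers:
x = 1: LHS = |2·1 - 1| = |1| = 1; 1 ≥ 3 — FAILS  ← smallest positive counterexample

Answer: x = 1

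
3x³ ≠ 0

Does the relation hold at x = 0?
x = 0: LHS = 3·0³ = 0; 0 ≠ 0 — FAILS

The relation fails at x = 0, so x = 0 is a counterexample.

Answer: No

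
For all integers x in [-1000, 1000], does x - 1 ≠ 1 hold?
The claim fails at x = 2:
x = 2: LHS = 2 - 1 = 1; 1 ≠ 1 — FAILS

Because a single integer refutes it, the statement is false.

Answer: False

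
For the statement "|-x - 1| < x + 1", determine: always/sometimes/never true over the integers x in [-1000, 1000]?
Over all integers in [-1000, 1000], LHS − RHS is smallest at x = 0, where it equals 0:
x = 0: LHS = |-0 - 1| = |-1| = 1, RHS = 0 + 1 = 1; 1 < 1 — FAILS
At the ends of the range:
x = -1000: LHS = |-(-1000) - 1| = |999| = 999, RHS = (-1000) + 1 = -999; 999 < -999 — FAILS
x = 1000: LHS = |-1000 - 1| = |-1001| = 1001, RHS = 1000 + 1 = 1001; 1001 < 1001 — FAILS
Hence LHS − RHS is never negative, i.e. LHS ≥ RHS throughout, so the claimed relation (<) fails for every integer in [-1000, 1000].

No integer in the range satisfies it.

Answer: Never true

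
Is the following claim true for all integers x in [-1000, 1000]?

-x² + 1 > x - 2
The claim fails at x = 2:
x = 2: LHS = -2² + 1 = -3, RHS = 2 - 2 = 0; -3 > 0 — FAILS

Because a single integer refutes it, the statement is false.

Answer: False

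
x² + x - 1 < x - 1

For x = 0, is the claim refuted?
Substitute x = 0 into the relation:
x = 0: LHS = 0² + 0 - 1 = -1, RHS = 0 - 1 = -1; -1 < -1 — FAILS

Since the claim fails at x = 0, this value is a counterexample.

Answer: Yes, x = 0 is a counterexample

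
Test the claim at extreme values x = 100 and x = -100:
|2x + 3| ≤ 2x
x = 100: LHS = |2·100 + 3| = |203| = 203, RHS = 2·100 = 200; 203 ≤ 200 — FAILS
x = -100: LHS = |2·(-100) + 3| = |-197| = 197, RHS = 2·(-100) = -200; 197 ≤ -200 — FAILS

Answer: No, fails for both x = 100 and x = -100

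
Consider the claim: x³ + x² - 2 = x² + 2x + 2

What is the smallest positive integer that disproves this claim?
Testing positive integers:
x = 1: LHS = 1³ + 1² - 2 = 0, RHS = 1² + 2·1 + 2 = 5; 0 = 5 — FAILS  ← smallest positive counterexample

Answer: x = 1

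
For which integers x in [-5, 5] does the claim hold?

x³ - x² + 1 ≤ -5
Holds for: {-5, -4, -3, -2}
Fails for: {-1, 0, 1, 2, 3, 4, 5}

Answer: {-5, -4, -3, -2}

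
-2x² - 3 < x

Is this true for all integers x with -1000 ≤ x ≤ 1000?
Over all integers in [-1000, 1000], LHS − RHS is largest at x = 0, where it equals -3:
x = 0: LHS = -2·0² - 3 = -3; -3 < 0 — holds
At the ends of the range:
x = -1000: LHS = -2·(-1000)² - 3 = -2000003; -2000003 < -1000 — holds
x = 1000: LHS = -2·1000² - 3 = -2000003; -2000003 < 1000 — holds
Hence LHS − RHS is never zero or positive, i.e. LHS < RHS throughout, so the relation holds for every integer in [-1000, 1000].

No counterexample exists.

Answer: True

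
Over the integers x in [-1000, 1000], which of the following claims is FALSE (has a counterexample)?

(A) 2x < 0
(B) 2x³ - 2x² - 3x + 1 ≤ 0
(A) x = 0: LHS = 2·0 = 0; 0 < 0 — FAILS
(B) x = 0: LHS = 2·0³ - 2·0² - 3·0 + 1 = 1; 1 ≤ 0 — FAILS

Answer: Both A and B are false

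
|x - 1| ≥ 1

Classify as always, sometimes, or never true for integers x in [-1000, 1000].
Holds at x = 0: LHS = |0 - 1| = |-1| = 1; 1 ≥ 1 — holds
Fails at x = 1: LHS = |1 - 1| = |0| = 0; 0 ≥ 1 — FAILS
It is satisfied by some integers in the range but not all.

Answer: Sometimes true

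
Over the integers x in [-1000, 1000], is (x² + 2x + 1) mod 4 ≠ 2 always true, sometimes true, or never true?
For a polynomial with integer coefficients, its value mod 4 depends only on x mod 4, so it suffices to check one representative of each residue class, x = 0, 1, 2, 3:
x = 0: LHS = (0² + 2·0 + 1) mod 4 = 1 mod 4 = 1; 1 ≠ 2 — holds
x = 1: LHS = (1² + 2·1 + 1) mod 4 = 4 mod 4 = 0; 0 ≠ 2 — holds
x = 2: LHS = (2² + 2·2 + 1) mod 4 = 9 mod 4 = 1; 1 ≠ 2 — holds
x = 3: LHS = (3² + 2·3 + 1) mod 4 = 16 mod 4 = 0; 0 ≠ 2 — holds
The relation holds in every residue class, so the relation holds for every integer in [-1000, 1000].

No counterexample exists.

Answer: Always true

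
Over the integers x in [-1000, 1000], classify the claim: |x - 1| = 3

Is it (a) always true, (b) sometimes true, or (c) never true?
Holds at x = -2: LHS = |(-2) - 1| = |-3| = 3; 3 = 3 — holds
Fails at x = 0: LHS = |0 - 1| = |-1| = 1; 1 = 3 — FAILS
It is satisfied by some integers in the range but not all.

Answer: Sometimes true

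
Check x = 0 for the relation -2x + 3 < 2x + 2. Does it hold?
x = 0: LHS = -2·0 + 3 = 3, RHS = 2·0 + 2 = 2; 3 < 2 — FAILS

The relation fails at x = 0, so x = 0 is a counterexample.

Answer: No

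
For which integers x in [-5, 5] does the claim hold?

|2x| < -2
An absolute value is never negative, so the left side is ≥ 0 for every x, while the right side is -2. Tightest case in [-5, 5] is x = 0:
x = 0: LHS = |2·0| = |0| = 0; 0 < -2 — FAILS
Hence LHS − RHS is never negative, i.e. LHS ≥ RHS throughout, so the claimed relation (<) fails for every integer in [-5, 5].

Answer: None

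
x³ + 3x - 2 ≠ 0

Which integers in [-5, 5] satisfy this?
Track d = LHS − RHS over the integers in [-5, 5]. Equality would need d = 0, but d changes sign only between consecutive integers, jumping over 0:
x = 0: LHS = 0³ + 3·0 - 2 = -2; -2 ≠ 0 — holds  (d = -2)
x = 1: LHS = 1³ + 3·1 - 2 = 2; 2 ≠ 0 — holds  (d = 2)
Away from these crossings d keeps a constant sign, and checking every integer in [-5, 5] confirms d ≠ 0 throughout. Hence the two sides are never equal, so the relation holds for every integer in [-5, 5].

Answer: All integers in [-5, 5]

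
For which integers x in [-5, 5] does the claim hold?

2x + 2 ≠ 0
Holds for: {-5, -4, -3, -2, 0, 1, 2, 3, 4, 5}
Fails for: {-1}

Answer: {-5, -4, -3, -2, 0, 1, 2, 3, 4, 5}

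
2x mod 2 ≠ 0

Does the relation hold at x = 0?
x = 0: LHS = (2·0) mod 2 = 0 mod 2 = 0; 0 ≠ 0 — FAILS

The relation fails at x = 0, so x = 0 is a counterexample.

Answer: No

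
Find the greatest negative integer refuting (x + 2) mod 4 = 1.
Testing negative integers from -1 downward:
x = -1: LHS = ((-1) + 2) mod 4 = 1 mod 4 = 1; 1 = 1 — holds
x = -2: LHS = ((-2) + 2) mod 4 = 0 mod 4 = 0; 0 = 1 — FAILS  ← closest negative counterexample to 0

Answer: x = -2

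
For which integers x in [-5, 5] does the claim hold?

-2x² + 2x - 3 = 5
Over all integers in [-5, 5], LHS − RHS is always negative; it is closest to 0 at x = 0, where it equals -8:
x = 0: LHS = -2·0² + 2·0 - 3 = -3; -3 = 5 — FAILS
At the ends of the range:
x = -5: LHS = -2·(-5)² + 2·(-5) - 3 = -63; -63 = 5 — FAILS
x = 5: LHS = -2·5² + 2·5 - 3 = -43; -43 = 5 — FAILS
Hence LHS − RHS is never 0, i.e. the two sides are never equal, so the claimed relation (=) fails for every integer in [-5, 5].

Answer: None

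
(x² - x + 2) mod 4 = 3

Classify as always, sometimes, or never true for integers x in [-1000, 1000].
For a polynomial with integer coefficients, its value mod 4 depends only on x mod 4, so it suffices to check one representative of each residue class, x = 0, 1, 2, 3:
x = 0: LHS = (0² - 0 + 2) mod 4 = 2 mod 4 = 2; 2 = 3 — FAILS
x = 1: LHS = (1² - 1 + 2) mod 4 = 2 mod 4 = 2; 2 = 3 — FAILS
x = 2: LHS = (2² - 2 + 2) mod 4 = 4 mod 4 = 0; 0 = 3 — FAILS
x = 3: LHS = (3² - 3 + 2) mod 4 = 8 mod 4 = 0; 0 = 3 — FAILS
The relation fails in every residue class, so the claimed relation (=) fails for every integer in [-1000, 1000].

No integer in the range satisfies it.

Answer: Never true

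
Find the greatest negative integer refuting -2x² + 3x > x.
Testing negative integers from -1 downward:
x = -1: LHS = -2·(-1)² + 3·(-1) = -5; -5 > -1 — FAILS  ← closest negative counterexample to 0

Answer: x = -1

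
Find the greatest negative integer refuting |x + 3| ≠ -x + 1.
Testing negative integers from -1 downward:
x = -1: LHS = |(-1) + 3| = |2| = 2, RHS = -(-1) + 1 = 2; 2 ≠ 2 — FAILS  ← closest negative counterexample to 0

Answer: x = -1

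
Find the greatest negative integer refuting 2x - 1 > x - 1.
Testing negative integers from -1 downward:
x = -1: LHS = 2·(-1) - 1 = -3, RHS = (-1) - 1 = -2; -3 > -2 — FAILS  ← closest negative counterexample to 0

Answer: x = -1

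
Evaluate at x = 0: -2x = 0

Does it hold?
x = 0: LHS = -2·0 = 0; 0 = 0 — holds

The relation is satisfied at x = 0.

Answer: Yes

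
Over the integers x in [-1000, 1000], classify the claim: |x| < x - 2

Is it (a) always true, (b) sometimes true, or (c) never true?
Over all integers in [-1000, 1000], LHS − RHS is smallest at x = 0, where it equals 2:
x = 0: LHS = |0| = 0, RHS = 0 - 2 = -2; 0 < -2 — FAILS
At the ends of the range:
x = -1000: LHS = |-1000| = 1000, RHS = (-1000) - 2 = -1002; 1000 < -1002 — FAILS
x = 1000: LHS = |1000| = 1000, RHS = 1000 - 2 = 998; 1000 < 998 — FAILS
Hence LHS − RHS is never negative, i.e. LHS ≥ RHS throughout, so the claimed relation (<) fails for every integer in [-1000, 1000].

No integer in the range satisfies it.

Answer: Never true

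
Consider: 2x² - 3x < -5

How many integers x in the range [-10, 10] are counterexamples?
Counterexamples in [-10, 10]: {-10, -9, -8, -7, -6, -5, -4, -3, -2, -1, 0, 1, 2, 3, 4, 5, 6, 7, 8, 9, 10}.

Counting them gives 21 values.

Answer: 21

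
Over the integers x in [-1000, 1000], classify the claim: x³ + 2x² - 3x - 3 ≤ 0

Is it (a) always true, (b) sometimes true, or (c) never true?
Holds at x = 0: LHS = 0³ + 2·0² - 3·0 - 3 = -3; -3 ≤ 0 — holds
Fails at x = -1: LHS = (-1)³ + 2·(-1)² - 3·(-1) - 3 = 1; 1 ≤ 0 — FAILS
It is satisfied by some integers in the range but not all.

Answer: Sometimes true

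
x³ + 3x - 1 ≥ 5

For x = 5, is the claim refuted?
Substitute x = 5 into the relation:
x = 5: LHS = 5³ + 3·5 - 1 = 139; 139 ≥ 5 — holds

The claim holds here, so x = 5 is not a counterexample. (A counterexample exists elsewhere, e.g. x = 0.)

Answer: No, x = 5 is not a counterexample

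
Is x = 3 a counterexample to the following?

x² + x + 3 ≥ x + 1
Substitute x = 3 into the relation:
x = 3: LHS = 3² + 3 + 3 = 15, RHS = 3 + 1 = 4; 15 ≥ 4 — holds

The relation holds at x = 3, so it is not a counterexample.

Answer: No, x = 3 is not a counterexample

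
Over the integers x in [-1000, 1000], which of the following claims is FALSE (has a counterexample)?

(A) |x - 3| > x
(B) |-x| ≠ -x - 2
(A) x = 2: LHS = |2 - 3| = |-1| = 1; 1 > 2 — FAILS

(B) Over all integers in [-1000, 1000], LHS − RHS is always positive; it is smallest at x = 0, where it equals 2:
x = 0: LHS = |-0| = |0| = 0, RHS = -0 - 2 = -2; 0 ≠ -2 — holds
At the ends of the range:
x = -1000: LHS = |-(-1000)| = |1000| = 1000, RHS = -(-1000) - 2 = 998; 1000 ≠ 998 — holds
x = 1000: LHS = |-1000| = 1000, RHS = -1000 - 2 = -1002; 1000 ≠ -1002 — holds
Hence LHS − RHS is never 0, i.e. the two sides are never equal, so the relation holds for every integer in [-1000, 1000].

Only (A) has a counterexample.

Answer: A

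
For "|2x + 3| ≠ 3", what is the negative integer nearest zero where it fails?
Testing negative integers from -1 downward:
x = -1: LHS = |2·(-1) + 3| = |1| = 1; 1 ≠ 3 — holds
x = -2: LHS = |2·(-2) + 3| = |-1| = 1; 1 ≠ 3 — holds
x = -3: LHS = |2·(-3) + 3| = |-3| = 3; 3 ≠ 3 — FAILS  ← closest negative counterexample to 0

Answer: x = -3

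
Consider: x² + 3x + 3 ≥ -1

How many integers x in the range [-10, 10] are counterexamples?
Over all integers in [-10, 10], LHS − RHS is smallest at x = -1, where it equals 2:
x = -1: LHS = (-1)² + 3·(-1) + 3 = 1; 1 ≥ -1 — holds
At the ends of the range:
x = -10: LHS = (-10)² + 3·(-10) + 3 = 73; 73 ≥ -1 — holds
x = 10: LHS = 10² + 3·10 + 3 = 133; 133 ≥ -1 — holds
Hence LHS − RHS is never negative, i.e. LHS ≥ RHS throughout, so the relation holds for every integer in [-10, 10].

No counterexample appears in that range.

Answer: 0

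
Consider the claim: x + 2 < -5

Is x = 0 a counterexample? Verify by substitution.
Substitute x = 0 into the relation:
x = 0: LHS = 0 + 2 = 2; 2 < -5 — FAILS

Since the claim fails at x = 0, this value is a counterexample.

Answer: Yes, x = 0 is a counterexample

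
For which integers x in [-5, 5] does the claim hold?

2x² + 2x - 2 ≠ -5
Over all integers in [-5, 5], LHS − RHS is always positive; it is smallest at x = 0, where it equals 3:
x = 0: LHS = 2·0² + 2·0 - 2 = -2; -2 ≠ -5 — holds
At the ends of the range:
x = -5: LHS = 2·(-5)² + 2·(-5) - 2 = 38; 38 ≠ -5 — holds
x = 5: LHS = 2·5² + 2·5 - 2 = 58; 58 ≠ -5 — holds
Hence LHS − RHS is never 0, i.e. the two sides are never equal, so the relation holds for every integer in [-5, 5].

Answer: All integers in [-5, 5]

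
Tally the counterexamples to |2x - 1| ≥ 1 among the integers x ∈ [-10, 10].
Over all integers in [-10, 10], LHS − RHS is smallest at x = 0, where it equals 0:
x = 0: LHS = |2·0 - 1| = |-1| = 1; 1 ≥ 1 — holds
At the ends of the range:
x = -10: LHS = |2·(-10) - 1| = |-21| = 21; 21 ≥ 1 — holds
x = 10: LHS = |2·10 - 1| = |19| = 19; 19 ≥ 1 — holds
Hence LHS − RHS is never negative, i.e. LHS ≥ RHS throughout, so the relation holds for every integer in [-10, 10].

No counterexample appears in that range.

Answer: 0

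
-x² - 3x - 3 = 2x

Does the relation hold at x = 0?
x = 0: LHS = -0² - 3·0 - 3 = -3, RHS = 2·0 = 0; -3 = 0 — FAILS

The relation fails at x = 0, so x = 0 is a counterexample.

Answer: No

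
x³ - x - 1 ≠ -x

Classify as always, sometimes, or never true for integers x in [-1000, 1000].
Holds at x = 0: LHS = 0³ - 0 - 1 = -1, RHS = -0 = 0; -1 ≠ 0 — holds
Fails at x = 1: LHS = 1³ - 1 - 1 = -1; -1 ≠ -1 — FAILS
It is satisfied by some integers in the range but not all.

Answer: Sometimes true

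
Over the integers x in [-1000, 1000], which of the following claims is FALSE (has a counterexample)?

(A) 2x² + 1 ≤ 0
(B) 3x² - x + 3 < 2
(A) x = 0: LHS = 2·0² + 1 = 1; 1 ≤ 0 — FAILS
(B) x = 0: LHS = 3·0² - 0 + 3 = 3; 3 < 2 — FAILS

Answer: Both A and B are false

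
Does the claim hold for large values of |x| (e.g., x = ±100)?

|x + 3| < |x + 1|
x = 100: LHS = |100 + 3| = |103| = 103, RHS = |100 + 1| = |101| = 101; 103 < 101 — FAILS
x = -100: LHS = |(-100) + 3| = |-97| = 97, RHS = |(-100) + 1| = |-99| = 99; 97 < 99 — holds

Answer: Partially: fails for x = 100, holds for x = -100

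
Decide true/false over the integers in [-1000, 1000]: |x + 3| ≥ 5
The claim fails at x = 0:
x = 0: LHS = |0 + 3| = |3| = 3; 3 ≥ 5 — FAILS

Because a single integer refutes it, the statement is false.

Answer: False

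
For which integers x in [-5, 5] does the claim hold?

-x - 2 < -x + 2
Over all integers in [-5, 5], LHS − RHS is largest at x = 0, where it equals -4:
x = 0: LHS = -0 - 2 = -2, RHS = -0 + 2 = 2; -2 < 2 — holds
At the ends of the range:
x = -5: LHS = -(-5) - 2 = 3, RHS = -(-5) + 2 = 7; 3 < 7 — holds
x = 5: LHS = -5 - 2 = -7, RHS = -5 + 2 = -3; -7 < -3 — holds
Hence LHS − RHS is never zero or positive, i.e. LHS < RHS throughout, so the relation holds for every integer in [-5, 5].

Answer: All integers in [-5, 5]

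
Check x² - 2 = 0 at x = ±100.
x = 100: LHS = 100² - 2 = 9998; 9998 = 0 — FAILS
x = -100: LHS = (-100)² - 2 = 9998; 9998 = 0 — FAILS

Answer: No, fails for both x = 100 and x = -100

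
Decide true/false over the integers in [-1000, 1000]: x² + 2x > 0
The claim fails at x = 0:
x = 0: LHS = 0² + 2·0 = 0; 0 > 0 — FAILS

Because a single integer refutes it, the statement is false.

Answer: False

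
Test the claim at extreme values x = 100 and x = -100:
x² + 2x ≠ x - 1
x = 100: LHS = 100² + 2·100 = 10200, RHS = 100 - 1 = 99; 10200 ≠ 99 — holds
x = -100: LHS = (-100)² + 2·(-100) = 9800, RHS = (-100) - 1 = -101; 9800 ≠ -101 — holds

Answer: Yes, holds for both x = 100 and x = -100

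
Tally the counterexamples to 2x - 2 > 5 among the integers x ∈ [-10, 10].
Counterexamples in [-10, 10]: {-10, -9, -8, -7, -6, -5, -4, -3, -2, -1, 0, 1, 2, 3}.

Counting them gives 14 values.

Answer: 14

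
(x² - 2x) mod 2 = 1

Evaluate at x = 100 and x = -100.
x = 100: LHS = (100² - 2·100) mod 2 = 9800 mod 2 = 0; 0 = 1 — FAILS
x = -100: LHS = ((-100)² - 2·(-100)) mod 2 = 10200 mod 2 = 0; 0 = 1 — FAILS

Answer: No, fails for both x = 100 and x = -100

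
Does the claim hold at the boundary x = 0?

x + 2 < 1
x = 0: LHS = 0 + 2 = 2; 2 < 1 — FAILS

The relation fails at x = 0, so x = 0 is a counterexample.

Answer: No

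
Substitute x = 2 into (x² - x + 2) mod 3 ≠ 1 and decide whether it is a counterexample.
Substitute x = 2 into the relation:
x = 2: LHS = (2² - 2 + 2) mod 3 = 4 mod 3 = 1; 1 ≠ 1 — FAILS

Since the claim fails at x = 2, this value is a counterexample.

Answer: Yes, x = 2 is a counterexample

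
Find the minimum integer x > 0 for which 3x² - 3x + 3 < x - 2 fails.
Testing positive integers:
x = 1: LHS = 3·1² - 3·1 + 3 = 3, RHS = 1 - 2 = -1; 3 < -1 — FAILS  ← smallest positive counterexample

Answer: x = 1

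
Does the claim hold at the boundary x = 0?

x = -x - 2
x = 0: RHS = -0 - 2 = -2; 0 = -2 — FAILS

The relation fails at x = 0, so x = 0 is a counterexample.

Answer: No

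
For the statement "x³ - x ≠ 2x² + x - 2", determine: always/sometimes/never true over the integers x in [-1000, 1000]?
Track d = LHS − RHS over the integers in [-1000, 1000]. Equality would need d = 0, but d changes sign only between consecutive integers, jumping over 0:
x = -2: LHS = (-2)³ - (-2) = -6, RHS = 2·(-2)² + (-2) - 2 = 4; -6 ≠ 4 — holds  (d = -10)
x = -1: LHS = (-1)³ - (-1) = 0, RHS = 2·(-1)² + (-1) - 2 = -1; 0 ≠ -1 — holds  (d = 1)
x = 0: LHS = 0³ - 0 = 0, RHS = 2·0² + 0 - 2 = -2; 0 ≠ -2 — holds  (d = 2)
x = 1: LHS = 1³ - 1 = 0, RHS = 2·1² + 1 - 2 = 1; 0 ≠ 1 — holds  (d = -1)
x = 2: LHS = 2³ - 2 = 6, RHS = 2·2² + 2 - 2 = 8; 6 ≠ 8 — holds  (d = -2)
x = 3: LHS = 3³ - 3 = 24, RHS = 2·3² + 3 - 2 = 19; 24 ≠ 19 — holds  (d = 5)
Away from these crossings d keeps a constant sign, and checking every integer in [-1000, 1000] confirms d ≠ 0 throughout. Hence the two sides are never equal, so the relation holds for every integer in [-1000, 1000].

No counterexample exists.

Answer: Always true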